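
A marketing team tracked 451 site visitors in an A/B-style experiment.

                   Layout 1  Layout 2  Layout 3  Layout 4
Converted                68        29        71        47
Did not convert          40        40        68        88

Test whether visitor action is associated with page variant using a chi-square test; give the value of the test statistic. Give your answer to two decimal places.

Row totals: 215, 236. Column totals: 108, 69, 139, 135. Grand total N = 451.
Expected counts (row total × column total / N):
  Converted, Layout 1: 215×108/451 = 51.486
  Converted, Layout 2: 215×69/451 = 32.894
  Converted, Layout 3: 215×139/451 = 66.264
  Converted, Layout 4: 215×135/451 = 64.357
  Did not convert, Layout 1: 236×108/451 = 56.514
  Did not convert, Layout 2: 236×69/451 = 36.106
  Did not convert, Layout 3: 236×139/451 = 72.736
  Did not convert, Layout 4: 236×135/451 = 70.643
Contributions (O − E)²/E:
  (68 − 51.486)²/51.486 = 5.2968
  (29 − 32.894)²/32.894 = 0.4610
  (71 − 66.264)²/66.264 = 0.3385
  (47 − 64.357)²/64.357 = 4.6812
  (40 − 56.514)²/56.514 = 4.8256
  (40 − 36.106)²/36.106 = 0.4200
  (68 − 72.736)²/72.736 = 0.3084
  (88 − 70.643)²/70.643 = 4.2646
χ² = 5.2968 + 0.4610 + 0.3385 + 4.6812 + 4.8256 + 0.4200 + 0.3084 + 4.2646 = 20.60

20.60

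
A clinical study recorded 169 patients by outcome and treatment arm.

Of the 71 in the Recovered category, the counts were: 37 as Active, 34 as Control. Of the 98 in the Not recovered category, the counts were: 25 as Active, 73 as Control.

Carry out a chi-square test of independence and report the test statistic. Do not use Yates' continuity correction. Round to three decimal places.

Row totals: 71, 98. Column totals: 62, 107. Grand total N = 169.
Expected counts (row total × column total / N):
  Recovered, Active: 71×62/169 = 26.04734
  Recovered, Control: 71×107/169 = 44.95266
  Not recovered, Active: 98×62/169 = 35.95266
  Not recovered, Control: 98×107/169 = 62.04734
Contributions (O − E)²/E:
  (37 − 26.04734)²/26.04734 = 4.6055
  (34 − 44.95266)²/44.95266 = 2.6686
  (25 − 35.95266)²/35.95266 = 3.3366
  (73 − 62.04734)²/62.04734 = 1.9334
χ² = 4.6055 + 2.6686 + 3.3366 + 1.9334 = 12.544

12.544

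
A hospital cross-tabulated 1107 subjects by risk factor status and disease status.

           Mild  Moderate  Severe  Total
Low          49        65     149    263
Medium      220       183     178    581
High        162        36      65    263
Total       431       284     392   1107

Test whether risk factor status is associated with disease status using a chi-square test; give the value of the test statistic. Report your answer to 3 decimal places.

130.963

Grand total N = 1107.
Expected counts (row total × column total / N):
  Low, Mild: 263×431/1107 = 102.3966
  Low, Moderate: 263×284/1107 = 67.4724
  Low, Severe: 263×392/1107 = 93.1310
  Medium, Mild: 581×431/1107 = 226.2069
  Medium, Moderate: 581×284/1107 = 149.0551
  Medium, Severe: 581×392/1107 = 205.7380
  High, Mild: 263×431/1107 = 102.3966
  High, Moderate: 263×284/1107 = 67.4724
  High, Severe: 263×392/1107 = 93.1310
Contributions (O − E)²/E:
  (49 − 102.3966)²/102.3966 = 27.8446
  (65 − 67.4724)²/67.4724 = 0.0906
  (149 − 93.1310)²/93.1310 = 33.5156
  (220 − 226.2069)²/226.2069 = 0.1703
  (183 − 149.0551)²/149.0551 = 7.7304
  (178 − 205.7380)²/205.7380 = 3.7397
  (162 − 102.3966)²/102.3966 = 34.6942
  (36 − 67.4724)²/67.4724 = 14.6803
  (65 − 93.1310)²/93.1310 = 8.4972
χ² = 27.8446 + 0.0906 + 33.5156 + 0.1703 + 7.7304 + 3.7397 + 34.6942 + 14.6803 + 8.4972 = 130.963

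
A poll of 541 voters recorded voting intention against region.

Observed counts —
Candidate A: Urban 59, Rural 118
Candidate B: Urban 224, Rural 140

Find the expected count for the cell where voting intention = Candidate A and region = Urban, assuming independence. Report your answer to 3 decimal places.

92.590

Row total (Candidate A) = 177; column total (Urban) = 283; grand total N = 541.
Expected count = (row total × column total) / N = 177 × 283 / 541 = 92.590.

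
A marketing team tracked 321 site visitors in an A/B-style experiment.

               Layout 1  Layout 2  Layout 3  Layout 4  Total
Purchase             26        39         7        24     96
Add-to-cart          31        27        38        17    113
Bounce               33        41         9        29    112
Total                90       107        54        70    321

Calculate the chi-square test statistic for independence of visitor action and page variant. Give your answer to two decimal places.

38.01

Grand total N = 321.
Expected counts (row total × column total / N):
  Purchase, Layout 1: 96×90/321 = 26.916
  Purchase, Layout 2: 96×107/321 = 32.000
  Purchase, Layout 3: 96×54/321 = 16.150
  Purchase, Layout 4: 96×70/321 = 20.935
  Add-to-cart, Layout 1: 113×90/321 = 31.682
  Add-to-cart, Layout 2: 113×107/321 = 37.667
  Add-to-cart, Layout 3: 113×54/321 = 19.009
  Add-to-cart, Layout 4: 113×70/321 = 24.642
  Bounce, Layout 1: 112×90/321 = 31.402
  Bounce, Layout 2: 112×107/321 = 37.333
  Bounce, Layout 3: 112×54/321 = 18.841
  Bounce, Layout 4: 112×70/321 = 24.424
Contributions (O − E)²/E:
  (26 − 26.916)²/26.916 = 0.0312
  (39 − 32.000)²/32.000 = 1.5313
  (7 − 16.150)²/16.150 = 5.1841
  (24 − 20.935)²/20.935 = 0.4487
  (31 − 31.682)²/31.682 = 0.0147
  (27 − 37.667)²/37.667 = 3.0208
  (38 − 19.009)²/19.009 = 18.9730
  (17 − 24.642)²/24.642 = 2.3699
  (33 − 31.402)²/31.402 = 0.0813
  (41 − 37.333)²/37.333 = 0.3602
  (9 − 18.841)²/18.841 = 5.1401
  (29 − 24.424)²/24.424 = 0.8573
χ² = 0.0312 + 1.5313 + 5.1841 + 0.4487 + 0.0147 + 3.0208 + 18.9730 + 2.3699 + 0.0813 + 0.3602 + 5.1401 + 0.8573 = 38.01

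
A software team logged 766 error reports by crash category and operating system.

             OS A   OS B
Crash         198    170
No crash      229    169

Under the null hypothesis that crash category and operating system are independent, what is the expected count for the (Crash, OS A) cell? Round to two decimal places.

Row total (Crash) = 368; column total (OS A) = 427; grand total N = 766.
Expected count = (row total × column total) / N = 368 × 427 / 766 = 205.14.

205.14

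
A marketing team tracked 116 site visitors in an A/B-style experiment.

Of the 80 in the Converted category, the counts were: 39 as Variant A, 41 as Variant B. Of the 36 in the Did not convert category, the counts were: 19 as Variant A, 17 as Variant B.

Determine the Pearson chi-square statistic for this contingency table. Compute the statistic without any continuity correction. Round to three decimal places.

0.161

Row totals: 80, 36. Column totals: 58, 58. Grand total N = 116.
Expected counts (row total × column total / N):
  Converted, Variant A: 80×58/116 = 40.0000
  Converted, Variant B: 80×58/116 = 40.0000
  Did not convert, Variant A: 36×58/116 = 18.0000
  Did not convert, Variant B: 36×58/116 = 18.0000
Contributions (O − E)²/E:
  (39 − 40.0000)²/40.0000 = 0.0250
  (41 − 40.0000)²/40.0000 = 0.0250
  (19 − 18.0000)²/18.0000 = 0.0556
  (17 − 18.0000)²/18.0000 = 0.0556
χ² = 0.0250 + 0.0250 + 0.0556 + 0.0556 = 0.161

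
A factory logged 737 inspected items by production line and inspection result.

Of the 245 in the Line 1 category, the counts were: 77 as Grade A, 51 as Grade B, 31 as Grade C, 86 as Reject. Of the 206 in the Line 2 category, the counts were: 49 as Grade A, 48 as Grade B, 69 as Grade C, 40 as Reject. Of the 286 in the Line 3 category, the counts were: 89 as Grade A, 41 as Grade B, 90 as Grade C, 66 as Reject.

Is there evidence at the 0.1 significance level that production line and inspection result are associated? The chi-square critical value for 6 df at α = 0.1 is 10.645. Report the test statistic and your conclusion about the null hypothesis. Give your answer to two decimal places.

45.43; reject H₀

Row totals: 245, 206, 286. Column totals: 215, 140, 190, 192. Grand total N = 737.
Expected counts (row total × column total / N):
  Line 1, Grade A: 245×215/737 = 71.472
  Line 1, Grade B: 245×140/737 = 46.540
  Line 1, Grade C: 245×190/737 = 63.161
  Line 1, Reject: 245×192/737 = 63.826
  Line 2, Grade A: 206×215/737 = 60.095
  Line 2, Grade B: 206×140/737 = 39.132
  Line 2, Grade C: 206×190/737 = 53.107
  Line 2, Reject: 206×192/737 = 53.666
  Line 3, Grade A: 286×215/737 = 83.433
  Line 3, Grade B: 286×140/737 = 54.328
  Line 3, Grade C: 286×190/737 = 73.731
  Line 3, Reject: 286×192/737 = 74.507
Contributions (O − E)²/E:
  (77 − 71.472)²/71.472 = 0.4276
  (51 − 46.540)²/46.540 = 0.4274
  (31 − 63.161)²/63.161 = 16.3761
  (86 − 63.826)²/63.826 = 7.7035
  (49 − 60.095)²/60.095 = 2.0484
  (48 − 39.132)²/39.132 = 2.0096
  (69 − 53.107)²/53.107 = 4.7562
  (40 − 53.666)²/53.666 = 3.4800
  (89 − 83.433)²/83.433 = 0.3715
  (41 − 54.328)²/54.328 = 3.2697
  (90 − 73.731)²/73.731 = 3.5898
  (66 − 74.507)²/74.507 = 0.9713
χ² = 0.4276 + 0.4274 + 16.3761 + 7.7035 + 2.0484 + 2.0096 + 4.7562 + 3.4800 + 0.3715 + 3.2697 + 3.5898 + 0.9713 = 45.43
df = (3−1)(4−1) = 6. Since 45.43 > 10.645, reject the null hypothesis of independence at α = 0.1.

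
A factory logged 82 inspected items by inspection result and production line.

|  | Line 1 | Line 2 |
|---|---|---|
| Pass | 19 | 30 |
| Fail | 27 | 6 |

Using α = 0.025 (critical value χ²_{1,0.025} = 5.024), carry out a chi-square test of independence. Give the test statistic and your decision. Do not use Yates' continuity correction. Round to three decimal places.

Row totals: 49, 33. Column totals: 46, 36. Grand total N = 82.
Expected counts (row total × column total / N):
  Pass, Line 1: 49×46/82 = 27.4878
  Pass, Line 2: 49×36/82 = 21.5122
  Fail, Line 1: 33×46/82 = 18.5122
  Fail, Line 2: 33×36/82 = 14.4878
Contributions (O − E)²/E:
  (19 − 27.4878)²/27.4878 = 2.6209
  (30 − 21.5122)²/21.5122 = 3.3489
  (27 − 18.5122)²/18.5122 = 3.8916
  (6 − 14.4878)²/14.4878 = 4.9726
χ² = 2.6209 + 3.3489 + 3.8916 + 4.9726 = 14.834
df = (2−1)(2−1) = 1. Since 14.834 > 5.024, reject the null hypothesis of independence at α = 0.025.

14.834; reject H₀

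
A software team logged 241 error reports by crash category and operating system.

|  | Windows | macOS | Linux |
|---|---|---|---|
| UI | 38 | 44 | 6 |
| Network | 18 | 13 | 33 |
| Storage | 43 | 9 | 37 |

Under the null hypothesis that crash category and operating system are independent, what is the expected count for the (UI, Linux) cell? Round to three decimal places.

Row total (UI) = 88; column total (Linux) = 76; grand total N = 241.
Expected count = (row total × column total) / N = 88 × 76 / 241 = 27.751.

27.751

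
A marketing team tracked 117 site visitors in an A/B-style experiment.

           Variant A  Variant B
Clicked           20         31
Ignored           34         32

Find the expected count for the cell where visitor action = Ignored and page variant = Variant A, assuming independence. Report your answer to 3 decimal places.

Row total (Ignored) = 66; column total (Variant A) = 54; grand total N = 117.
Expected count = (row total × column total) / N = 66 × 54 / 117 = 30.462.

30.462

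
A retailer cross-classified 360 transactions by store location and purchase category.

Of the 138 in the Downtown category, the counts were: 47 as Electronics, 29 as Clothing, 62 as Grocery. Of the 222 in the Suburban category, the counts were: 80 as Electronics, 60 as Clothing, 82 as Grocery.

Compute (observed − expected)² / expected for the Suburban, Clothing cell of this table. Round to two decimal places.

0.48

Row total (Suburban) = 222; column total (Clothing) = 89; N = 360.
Expected count E = 222 × 89 / 360 = 54.883.
Contribution = (O − E)²/E = (60 − 54.883)² / 54.883 = 0.48.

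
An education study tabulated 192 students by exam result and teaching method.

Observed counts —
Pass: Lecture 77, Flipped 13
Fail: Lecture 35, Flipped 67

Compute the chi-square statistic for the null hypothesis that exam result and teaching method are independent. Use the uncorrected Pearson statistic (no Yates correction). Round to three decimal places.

Row totals: 90, 102. Column totals: 112, 80. Grand total N = 192.
Expected counts (row total × column total / N):
  Pass, Lecture: 90×112/192 = 52.5000
  Pass, Flipped: 90×80/192 = 37.5000
  Fail, Lecture: 102×112/192 = 59.5000
  Fail, Flipped: 102×80/192 = 42.5000
Contributions (O − E)²/E:
  (77 − 52.5000)²/52.5000 = 11.4333
  (13 − 37.5000)²/37.5000 = 16.0067
  (35 − 59.5000)²/59.5000 = 10.0882
  (67 − 42.5000)²/42.5000 = 14.1235
χ² = 11.4333 + 16.0067 + 10.0882 + 14.1235 = 51.652

51.652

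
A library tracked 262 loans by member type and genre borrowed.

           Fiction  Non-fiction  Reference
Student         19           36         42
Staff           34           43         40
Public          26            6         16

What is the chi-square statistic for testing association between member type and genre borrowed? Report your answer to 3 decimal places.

Row totals: 97, 117, 48. Column totals: 79, 85, 98. Grand total N = 262.
Expected counts (row total × column total / N):
  Student, Fiction: 97×79/262 = 29.2481
  Student, Non-fiction: 97×85/262 = 31.4695
  Student, Reference: 97×98/262 = 36.2824
  Staff, Fiction: 117×79/262 = 35.2786
  Staff, Non-fiction: 117×85/262 = 37.9580
  Staff, Reference: 117×98/262 = 43.7634
  Public, Fiction: 48×79/262 = 14.4733
  Public, Non-fiction: 48×85/262 = 15.5725
  Public, Reference: 48×98/262 = 17.9542
Contributions (O − E)²/E:
  (19 − 29.2481)²/29.2481 = 3.5908
  (36 − 31.4695)²/31.4695 = 0.6522
  (42 − 36.2824)²/36.2824 = 0.9010
  (34 − 35.2786)²/35.2786 = 0.0463
  (43 − 37.9580)²/37.9580 = 0.6697
  (40 − 43.7634)²/43.7634 = 0.3236
  (26 − 14.4733)²/14.4733 = 9.1800
  (6 − 15.5725)²/15.5725 = 5.8843
  (16 − 17.9542)²/17.9542 = 0.2127
χ² = 3.5908 + 0.6522 + 0.9010 + 0.0463 + 0.6697 + 0.3236 + 9.1800 + 5.8843 + 0.2127 = 21.461

21.461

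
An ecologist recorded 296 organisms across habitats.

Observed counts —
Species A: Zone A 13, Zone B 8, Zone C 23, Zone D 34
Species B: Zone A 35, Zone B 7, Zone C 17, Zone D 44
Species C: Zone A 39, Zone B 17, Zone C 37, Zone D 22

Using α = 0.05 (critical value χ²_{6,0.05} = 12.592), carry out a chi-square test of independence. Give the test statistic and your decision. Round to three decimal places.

26.653; reject H₀

Row totals: 78, 103, 115. Column totals: 87, 32, 77, 100. Grand total N = 296.
Expected counts (row total × column total / N):
  Species A, Zone A: 78×87/296 = 22.9257
  Species A, Zone B: 78×32/296 = 8.4324
  Species A, Zone C: 78×77/296 = 20.2905
  Species A, Zone D: 78×100/296 = 26.3514
  Species B, Zone A: 103×87/296 = 30.2736
  Species B, Zone B: 103×32/296 = 11.1351
  Species B, Zone C: 103×77/296 = 26.7939
  Species B, Zone D: 103×100/296 = 34.7973
  Species C, Zone A: 115×87/296 = 33.8007
  Species C, Zone B: 115×32/296 = 12.4324
  Species C, Zone C: 115×77/296 = 29.9155
  Species C, Zone D: 115×100/296 = 38.8514
Contributions (O − E)²/E:
  (13 − 22.9257)²/22.9257 = 4.2973
  (8 − 8.4324)²/8.4324 = 0.0222
  (23 − 20.2905)²/20.2905 = 0.3618
  (34 − 26.3514)²/26.3514 = 2.2200
  (35 − 30.2736)²/30.2736 = 0.7379
  (7 − 11.1351)²/11.1351 = 1.5356
  (17 − 26.7939)²/26.7939 = 3.5799
  (44 − 34.7973)²/34.7973 = 2.4338
  (39 − 33.8007)²/33.8007 = 0.7998
  (17 − 12.4324)²/12.4324 = 1.6781
  (37 − 29.9155)²/29.9155 = 1.6777
  (22 − 38.8514)²/38.8514 = 7.3091
χ² = 4.2973 + 0.0222 + 0.3618 + 2.2200 + 0.7379 + 1.5356 + 3.5799 + 2.4338 + 0.7998 + 1.6781 + 1.6777 + 7.3091 = 26.653
df = (3−1)(4−1) = 6. Since 26.653 > 12.592, reject the null hypothesis of independence at α = 0.05.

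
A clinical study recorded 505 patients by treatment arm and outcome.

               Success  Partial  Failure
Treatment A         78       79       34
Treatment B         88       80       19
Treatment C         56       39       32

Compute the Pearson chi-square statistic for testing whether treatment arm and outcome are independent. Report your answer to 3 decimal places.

14.338

Row totals: 191, 187, 127. Column totals: 222, 198, 85. Grand total N = 505.
Expected counts (row total × column total / N):
  Treatment A, Success: 191×222/505 = 83.9644
  Treatment A, Partial: 191×198/505 = 74.8871
  Treatment A, Failure: 191×85/505 = 32.1485
  Treatment B, Success: 187×222/505 = 82.2059
  Treatment B, Partial: 187×198/505 = 73.3188
  Treatment B, Failure: 187×85/505 = 31.4752
  Treatment C, Success: 127×222/505 = 55.8297
  Treatment C, Partial: 127×198/505 = 49.7941
  Treatment C, Failure: 127×85/505 = 21.3762
Contributions (O − E)²/E:
  (78 − 83.9644)²/83.9644 = 0.4237
  (79 − 74.8871)²/74.8871 = 0.2259
  (34 − 32.1485)²/32.1485 = 0.1066
  (88 − 82.2059)²/82.2059 = 0.4084
  (80 − 73.3188)²/73.3188 = 0.6088
  (19 − 31.4752)²/31.4752 = 4.9445
  (56 − 55.8297)²/55.8297 = 0.0005
  (39 − 49.7941)²/49.7941 = 2.3399
  (32 − 21.3762)²/21.3762 = 5.2799
χ² = 0.4237 + 0.2259 + 0.1066 + 0.4084 + 0.6088 + 4.9445 + 0.0005 + 2.3399 + 5.2799 = 14.338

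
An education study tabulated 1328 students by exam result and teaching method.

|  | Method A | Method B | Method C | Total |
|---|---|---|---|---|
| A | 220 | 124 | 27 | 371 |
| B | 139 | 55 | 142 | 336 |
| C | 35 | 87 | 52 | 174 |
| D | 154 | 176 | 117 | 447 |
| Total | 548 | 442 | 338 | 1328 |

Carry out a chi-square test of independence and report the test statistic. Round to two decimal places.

188.49

Grand total N = 1328.
Expected counts (row total × column total / N):
  A, Method A: 371×548/1328 = 153.093
  A, Method B: 371×442/1328 = 123.480
  A, Method C: 371×338/1328 = 94.426
  B, Method A: 336×548/1328 = 138.651
  B, Method B: 336×442/1328 = 111.831
  B, Method C: 336×338/1328 = 85.518
  C, Method A: 174×548/1328 = 71.801
  C, Method B: 174×442/1328 = 57.913
  C, Method C: 174×338/1328 = 44.286
  D, Method A: 447×548/1328 = 184.455
  D, Method B: 447×442/1328 = 148.776
  D, Method C: 447×338/1328 = 113.770
Contributions (O − E)²/E:
  (220 − 153.093)²/153.093 = 29.2407
  (124 − 123.480)²/123.480 = 0.0022
  (27 − 94.426)²/94.426 = 48.1463
  (139 − 138.651)²/138.651 = 0.0009
  (55 − 111.831)²/111.831 = 28.8807
  (142 − 85.518)²/85.518 = 37.3046
  (35 − 71.801)²/71.801 = 18.8620
  (87 − 57.913)²/57.913 = 14.6090
  (52 − 44.286)²/44.286 = 1.3437
  (154 − 184.455)²/184.455 = 5.0284
  (176 − 148.776)²/148.776 = 4.9816
  (117 − 113.770)²/113.770 = 0.0917
χ² = 29.2407 + 0.0022 + 48.1463 + 0.0009 + 28.8807 + 37.3046 + 18.8620 + 14.6090 + 1.3437 + 5.0284 + 4.9816 + 0.0917 = 188.49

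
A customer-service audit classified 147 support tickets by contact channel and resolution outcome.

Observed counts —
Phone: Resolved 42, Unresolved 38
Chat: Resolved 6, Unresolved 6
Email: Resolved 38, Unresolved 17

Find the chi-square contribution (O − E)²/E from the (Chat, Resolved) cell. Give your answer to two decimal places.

Row total (Chat) = 12; column total (Resolved) = 86; N = 147.
Expected count E = 12 × 86 / 147 = 7.020.
Contribution = (O − E)²/E = (6 − 7.020)² / 7.020 = 0.15.

0.15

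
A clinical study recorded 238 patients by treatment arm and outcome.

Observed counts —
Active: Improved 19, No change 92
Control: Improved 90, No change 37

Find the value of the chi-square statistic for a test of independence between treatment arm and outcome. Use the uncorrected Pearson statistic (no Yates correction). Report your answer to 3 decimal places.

Row totals: 111, 127. Column totals: 109, 129. Grand total N = 238.
Expected counts (row total × column total / N):
  Active, Improved: 111×109/238 = 50.8361
  Active, No change: 111×129/238 = 60.1639
  Control, Improved: 127×109/238 = 58.1639
  Control, No change: 127×129/238 = 68.8361
Contributions (O − E)²/E:
  (19 − 50.8361)²/50.8361 = 19.9374
  (92 − 60.1639)²/60.1639 = 16.8463
  (90 − 58.1639)²/58.1639 = 17.4255
  (37 − 68.8361)²/68.8361 = 14.7239
χ² = 19.9374 + 16.8463 + 17.4255 + 14.7239 = 68.933

68.933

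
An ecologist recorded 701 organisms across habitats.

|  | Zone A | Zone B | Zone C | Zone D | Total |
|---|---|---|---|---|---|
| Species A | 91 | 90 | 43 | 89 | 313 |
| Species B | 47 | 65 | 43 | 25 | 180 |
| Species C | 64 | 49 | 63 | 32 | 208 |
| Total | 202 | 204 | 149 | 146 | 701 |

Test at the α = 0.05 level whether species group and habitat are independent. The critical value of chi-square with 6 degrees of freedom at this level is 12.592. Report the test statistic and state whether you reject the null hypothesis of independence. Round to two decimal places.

Grand total N = 701.
Expected counts (row total × column total / N):
  Species A, Zone A: 313×202/701 = 90.1940
  Species A, Zone B: 313×204/701 = 91.0870
  Species A, Zone C: 313×149/701 = 66.5292
  Species A, Zone D: 313×146/701 = 65.1897
  Species B, Zone A: 180×202/701 = 51.8688
  Species B, Zone B: 180×204/701 = 52.3823
  Species B, Zone C: 180×149/701 = 38.2596
  Species B, Zone D: 180×146/701 = 37.4893
  Species C, Zone A: 208×202/701 = 59.9372
  Species C, Zone B: 208×204/701 = 60.5307
  Species C, Zone C: 208×149/701 = 44.2111
  Species C, Zone D: 208×146/701 = 43.3210
Contributions (O − E)²/E:
  (91 − 90.1940)²/90.1940 = 0.0072
  (90 − 91.0870)²/91.0870 = 0.0130
  (43 − 66.5292)²/66.5292 = 8.3215
  (89 − 65.1897)²/65.1897 = 8.6966
  (47 − 51.8688)²/51.8688 = 0.4570
  (65 − 52.3823)²/52.3823 = 3.0393
  (43 − 38.2596)²/38.2596 = 0.5873
  (25 − 37.4893)²/37.4893 = 4.1607
  (64 − 59.9372)²/59.9372 = 0.2754
  (49 − 60.5307)²/60.5307 = 2.1965
  (63 − 44.2111)²/44.2111 = 7.9849
  (32 − 43.3210)²/43.3210 = 2.9585
χ² = 0.0072 + 0.0130 + 8.3215 + 8.6966 + 0.4570 + 3.0393 + 0.5873 + 4.1607 + 0.2754 + 2.1965 + 7.9849 + 2.9585 = 38.70
df = (3−1)(4−1) = 6. Since 38.70 > 12.592, reject the null hypothesis of independence at α = 0.05.

38.70; reject H₀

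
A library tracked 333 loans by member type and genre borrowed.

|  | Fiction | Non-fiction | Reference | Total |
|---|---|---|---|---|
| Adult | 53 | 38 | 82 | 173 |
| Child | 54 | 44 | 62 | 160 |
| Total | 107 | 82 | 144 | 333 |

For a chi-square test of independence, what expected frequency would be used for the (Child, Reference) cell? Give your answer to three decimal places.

69.189

Row total (Child) = 160; column total (Reference) = 144; grand total N = 333.
Expected count = (row total × column total) / N = 160 × 144 / 333 = 69.189.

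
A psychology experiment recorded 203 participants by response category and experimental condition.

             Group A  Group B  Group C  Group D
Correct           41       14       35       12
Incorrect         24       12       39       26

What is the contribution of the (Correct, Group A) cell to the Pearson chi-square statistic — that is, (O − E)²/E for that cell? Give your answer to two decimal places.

2.13

Row total (Correct) = 102; column total (Group A) = 65; N = 203.
Expected count E = 102 × 65 / 203 = 32.660.
Contribution = (O − E)²/E = (41 − 32.660)² / 32.660 = 2.13.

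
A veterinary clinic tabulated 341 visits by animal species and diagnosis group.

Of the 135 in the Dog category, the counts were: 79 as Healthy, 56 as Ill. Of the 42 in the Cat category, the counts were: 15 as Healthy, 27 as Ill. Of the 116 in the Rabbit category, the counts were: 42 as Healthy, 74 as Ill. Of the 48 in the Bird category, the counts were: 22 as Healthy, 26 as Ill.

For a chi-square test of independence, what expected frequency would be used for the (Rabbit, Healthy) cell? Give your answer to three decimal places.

Row total (Rabbit) = 116; column total (Healthy) = 158; grand total N = 341.
Expected count = (row total × column total) / N = 116 × 158 / 341 = 53.748.

53.748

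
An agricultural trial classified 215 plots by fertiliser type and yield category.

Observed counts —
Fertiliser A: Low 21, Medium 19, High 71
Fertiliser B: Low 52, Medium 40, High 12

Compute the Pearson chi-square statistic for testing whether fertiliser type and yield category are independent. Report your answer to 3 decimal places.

62.417

Row totals: 111, 104. Column totals: 73, 59, 83. Grand total N = 215.
Expected counts (row total × column total / N):
  Fertiliser A, Low: 111×73/215 = 37.6884
  Fertiliser A, Medium: 111×59/215 = 30.4605
  Fertiliser A, High: 111×83/215 = 42.8512
  Fertiliser B, Low: 104×73/215 = 35.3116
  Fertiliser B, Medium: 104×59/215 = 28.5395
  Fertiliser B, High: 104×83/215 = 40.1488
Contributions (O − E)²/E:
  (21 − 37.6884)²/37.6884 = 7.3896
  (19 − 30.4605)²/30.4605 = 4.3119
  (71 − 42.8512)²/42.8512 = 18.4908
  (52 − 35.3116)²/35.3116 = 7.8870
  (40 − 28.5395)²/28.5395 = 4.6022
  (12 − 40.1488)²/40.1488 = 19.7355
χ² = 7.3896 + 4.3119 + 18.4908 + 7.8870 + 4.6022 + 19.7355 = 62.417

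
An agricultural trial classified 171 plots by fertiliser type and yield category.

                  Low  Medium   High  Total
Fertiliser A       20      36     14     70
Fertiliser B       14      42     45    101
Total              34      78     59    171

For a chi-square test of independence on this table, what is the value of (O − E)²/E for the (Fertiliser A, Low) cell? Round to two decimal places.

2.66

Row total (Fertiliser A) = 70; column total (Low) = 34; N = 171.
Expected count E = 70 × 34 / 171 = 13.918.
Contribution = (O − E)²/E = (20 − 13.918)² / 13.918 = 2.66.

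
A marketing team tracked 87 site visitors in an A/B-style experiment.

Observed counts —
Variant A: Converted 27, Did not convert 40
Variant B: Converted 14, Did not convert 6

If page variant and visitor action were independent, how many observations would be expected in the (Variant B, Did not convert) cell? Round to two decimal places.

10.57

Row total (Variant B) = 20; column total (Did not convert) = 46; grand total N = 87.
Expected count = (row total × column total) / N = 20 × 46 / 87 = 10.57.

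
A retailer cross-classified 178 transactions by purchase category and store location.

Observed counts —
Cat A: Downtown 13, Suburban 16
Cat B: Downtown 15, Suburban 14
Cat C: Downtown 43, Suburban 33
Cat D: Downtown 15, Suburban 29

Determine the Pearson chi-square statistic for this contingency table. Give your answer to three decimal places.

5.920

Row totals: 29, 29, 76, 44. Column totals: 86, 92. Grand total N = 178.
Expected counts (row total × column total / N):
  Cat A, Downtown: 29×86/178 = 14.0112
  Cat A, Suburban: 29×92/178 = 14.9888
  Cat B, Downtown: 29×86/178 = 14.0112
  Cat B, Suburban: 29×92/178 = 14.9888
  Cat C, Downtown: 76×86/178 = 36.7191
  Cat C, Suburban: 76×92/178 = 39.2809
  Cat D, Downtown: 44×86/178 = 21.2584
  Cat D, Suburban: 44×92/178 = 22.7416
Contributions (O − E)²/E:
  (13 − 14.0112)²/14.0112 = 0.0730
  (16 − 14.9888)²/14.9888 = 0.0682
  (15 − 14.0112)²/14.0112 = 0.0698
  (14 − 14.9888)²/14.9888 = 0.0652
  (43 − 36.7191)²/36.7191 = 1.0744
  (33 − 39.2809)²/39.2809 = 1.0043
  (15 − 21.2584)²/21.2584 = 1.8425
  (29 − 22.7416)²/22.7416 = 1.7223
χ² = 0.0730 + 0.0682 + 0.0698 + 0.0652 + 1.0744 + 1.0043 + 1.8425 + 1.7223 = 5.920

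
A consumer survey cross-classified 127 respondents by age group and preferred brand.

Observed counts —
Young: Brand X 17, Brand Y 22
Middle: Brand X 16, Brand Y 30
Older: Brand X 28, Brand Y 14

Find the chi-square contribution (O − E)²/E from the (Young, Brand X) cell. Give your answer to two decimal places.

0.16

Row total (Young) = 39; column total (Brand X) = 61; N = 127.
Expected count E = 39 × 61 / 127 = 18.732.
Contribution = (O − E)²/E = (17 − 18.732)² / 18.732 = 0.16.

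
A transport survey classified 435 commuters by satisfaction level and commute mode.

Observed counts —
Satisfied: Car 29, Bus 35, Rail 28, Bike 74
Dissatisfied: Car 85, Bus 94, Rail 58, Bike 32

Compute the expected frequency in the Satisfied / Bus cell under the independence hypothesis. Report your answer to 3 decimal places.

Row total (Satisfied) = 166; column total (Bus) = 129; grand total N = 435.
Expected count = (row total × column total) / N = 166 × 129 / 435 = 49.228.

49.228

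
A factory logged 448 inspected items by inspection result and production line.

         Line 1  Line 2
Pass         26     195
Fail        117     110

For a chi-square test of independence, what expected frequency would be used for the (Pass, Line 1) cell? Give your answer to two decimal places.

70.54

Row total (Pass) = 221; column total (Line 1) = 143; grand total N = 448.
Expected count = (row total × column total) / N = 221 × 143 / 448 = 70.54.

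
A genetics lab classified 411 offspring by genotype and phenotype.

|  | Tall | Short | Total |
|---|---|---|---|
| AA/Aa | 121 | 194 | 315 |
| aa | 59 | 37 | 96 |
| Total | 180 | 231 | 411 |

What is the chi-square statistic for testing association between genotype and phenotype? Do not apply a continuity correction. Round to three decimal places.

15.875

Grand total N = 411.
Expected counts (row total × column total / N):
  AA/Aa, Tall: 315×180/411 = 137.9562
  AA/Aa, Short: 315×231/411 = 177.0438
  aa, Tall: 96×180/411 = 42.0438
  aa, Short: 96×231/411 = 53.9562
Contributions (O − E)²/E:
  (121 − 137.9562)²/137.9562 = 2.0841
  (194 − 177.0438)²/177.0438 = 1.6240
  (59 − 42.0438)²/42.0438 = 6.8384
  (37 − 53.9562)²/53.9562 = 5.3286
χ² = 2.0841 + 1.6240 + 6.8384 + 5.3286 = 15.875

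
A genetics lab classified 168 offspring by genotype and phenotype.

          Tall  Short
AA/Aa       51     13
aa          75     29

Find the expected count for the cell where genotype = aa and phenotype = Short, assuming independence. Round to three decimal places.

26.000

Row total (aa) = 104; column total (Short) = 42; grand total N = 168.
Expected count = (row total × column total) / N = 104 × 42 / 168 = 26.000.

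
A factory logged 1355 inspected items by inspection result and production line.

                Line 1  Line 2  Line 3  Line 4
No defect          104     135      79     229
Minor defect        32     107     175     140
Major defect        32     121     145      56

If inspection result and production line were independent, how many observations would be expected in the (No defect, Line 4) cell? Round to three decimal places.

Row total (No defect) = 547; column total (Line 4) = 425; grand total N = 1355.
Expected count = (row total × column total) / N = 547 × 425 / 1355 = 171.568.

171.568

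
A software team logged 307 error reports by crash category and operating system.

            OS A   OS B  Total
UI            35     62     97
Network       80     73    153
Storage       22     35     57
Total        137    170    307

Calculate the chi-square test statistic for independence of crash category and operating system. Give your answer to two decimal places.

Grand total N = 307.
Expected counts (row total × column total / N):
  UI, OS A: 97×137/307 = 43.287
  UI, OS B: 97×170/307 = 53.713
  Network, OS A: 153×137/307 = 68.277
  Network, OS B: 153×170/307 = 84.723
  Storage, OS A: 57×137/307 = 25.436
  Storage, OS B: 57×170/307 = 31.564
Contributions (O − E)²/E:
  (35 − 43.287)²/43.287 = 1.5865
  (62 − 53.713)²/53.713 = 1.2785
  (80 − 68.277)²/68.277 = 2.0128
  (73 − 84.723)²/84.723 = 1.6221
  (22 − 25.436)²/25.436 = 0.4641
  (35 − 31.564)²/31.564 = 0.3740
χ² = 1.5865 + 1.2785 + 2.0128 + 1.6221 + 0.4641 + 0.3740 = 7.34

7.34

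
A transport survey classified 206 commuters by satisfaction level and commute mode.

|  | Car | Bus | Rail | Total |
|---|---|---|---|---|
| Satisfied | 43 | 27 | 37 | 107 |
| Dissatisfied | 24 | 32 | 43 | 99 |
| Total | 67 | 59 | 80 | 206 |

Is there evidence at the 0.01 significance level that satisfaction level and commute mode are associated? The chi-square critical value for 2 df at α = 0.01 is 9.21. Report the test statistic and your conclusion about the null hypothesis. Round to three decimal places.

5.960; fail to reject H₀

Grand total N = 206.
Expected counts (row total × column total / N):
  Satisfied, Car: 107×67/206 = 34.8010
  Satisfied, Bus: 107×59/206 = 30.6456
  Satisfied, Rail: 107×80/206 = 41.5534
  Dissatisfied, Car: 99×67/206 = 32.1990
  Dissatisfied, Bus: 99×59/206 = 28.3544
  Dissatisfied, Rail: 99×80/206 = 38.4466
Contributions (O − E)²/E:
  (43 − 34.8010)²/34.8010 = 1.9317
  (27 − 30.6456)²/30.6456 = 0.4337
  (37 − 41.5534)²/41.5534 = 0.4990
  (24 − 32.1990)²/32.1990 = 2.0878
  (32 − 28.3544)²/28.3544 = 0.4687
  (43 − 38.4466)²/38.4466 = 0.5393
χ² = 1.9317 + 0.4337 + 0.4990 + 2.0878 + 0.4687 + 0.5393 = 5.960
df = (2−1)(3−1) = 2. Since 5.960 < 9.21, fail to reject the null hypothesis of independence at α = 0.01.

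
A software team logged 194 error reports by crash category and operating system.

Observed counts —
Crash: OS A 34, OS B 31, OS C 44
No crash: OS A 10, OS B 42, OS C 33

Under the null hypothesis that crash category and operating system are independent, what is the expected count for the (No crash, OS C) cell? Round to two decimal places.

33.74

Row total (No crash) = 85; column total (OS C) = 77; grand total N = 194.
Expected count = (row total × column total) / N = 85 × 77 / 194 = 33.74.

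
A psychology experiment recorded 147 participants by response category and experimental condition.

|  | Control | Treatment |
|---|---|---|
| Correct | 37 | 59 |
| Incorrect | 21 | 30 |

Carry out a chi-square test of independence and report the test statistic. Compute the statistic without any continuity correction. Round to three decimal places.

Row totals: 96, 51. Column totals: 58, 89. Grand total N = 147.
Expected counts (row total × column total / N):
  Correct, Control: 96×58/147 = 37.8776
  Correct, Treatment: 96×89/147 = 58.1224
  Incorrect, Control: 51×58/147 = 20.1224
  Incorrect, Treatment: 51×89/147 = 30.8776
Contributions (O − E)²/E:
  (37 − 37.8776)²/37.8776 = 0.0203
  (59 − 58.1224)²/58.1224 = 0.0133
  (21 − 20.1224)²/20.1224 = 0.0383
  (30 − 30.8776)²/30.8776 = 0.0249
χ² = 0.0203 + 0.0133 + 0.0383 + 0.0249 = 0.097

0.097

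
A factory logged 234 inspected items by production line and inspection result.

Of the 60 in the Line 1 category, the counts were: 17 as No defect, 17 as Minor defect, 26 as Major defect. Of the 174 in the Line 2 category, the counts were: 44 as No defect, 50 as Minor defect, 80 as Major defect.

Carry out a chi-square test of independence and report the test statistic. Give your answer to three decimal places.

Row totals: 60, 174. Column totals: 61, 67, 106. Grand total N = 234.
Expected counts (row total × column total / N):
  Line 1, No defect: 60×61/234 = 15.6410
  Line 1, Minor defect: 60×67/234 = 17.1795
  Line 1, Major defect: 60×106/234 = 27.1795
  Line 2, No defect: 174×61/234 = 45.3590
  Line 2, Minor defect: 174×67/234 = 49.8205
  Line 2, Major defect: 174×106/234 = 78.8205
Contributions (O − E)²/E:
  (17 − 15.6410)²/15.6410 = 0.1181
  (17 − 17.1795)²/17.1795 = 0.0019
  (26 − 27.1795)²/27.1795 = 0.0512
  (44 − 45.3590)²/45.3590 = 0.0407
  (50 − 49.8205)²/49.8205 = 0.0006
  (80 − 78.8205)²/78.8205 = 0.0177
χ² = 0.1181 + 0.0019 + 0.0512 + 0.0407 + 0.0006 + 0.0177 = 0.230

0.230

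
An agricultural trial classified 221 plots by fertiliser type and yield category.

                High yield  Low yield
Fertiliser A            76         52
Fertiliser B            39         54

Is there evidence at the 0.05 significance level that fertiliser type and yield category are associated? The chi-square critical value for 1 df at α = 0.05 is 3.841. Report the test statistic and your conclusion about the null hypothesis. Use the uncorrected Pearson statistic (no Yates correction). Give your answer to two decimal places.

6.56; reject H₀

Row totals: 128, 93. Column totals: 115, 106. Grand total N = 221.
Expected counts (row total × column total / N):
  Fertiliser A, High yield: 128×115/221 = 66.606
  Fertiliser A, Low yield: 128×106/221 = 61.394
  Fertiliser B, High yield: 93×115/221 = 48.394
  Fertiliser B, Low yield: 93×106/221 = 44.606
Contributions (O − E)²/E:
  (76 − 66.606)²/66.606 = 1.3249
  (52 − 61.394)²/61.394 = 1.4374
  (39 − 48.394)²/48.394 = 1.8235
  (54 − 44.606)²/44.606 = 1.9784
χ² = 1.3249 + 1.4374 + 1.8235 + 1.9784 = 6.56
df = (2−1)(2−1) = 1. Since 6.56 > 3.841, reject the null hypothesis of independence at α = 0.05.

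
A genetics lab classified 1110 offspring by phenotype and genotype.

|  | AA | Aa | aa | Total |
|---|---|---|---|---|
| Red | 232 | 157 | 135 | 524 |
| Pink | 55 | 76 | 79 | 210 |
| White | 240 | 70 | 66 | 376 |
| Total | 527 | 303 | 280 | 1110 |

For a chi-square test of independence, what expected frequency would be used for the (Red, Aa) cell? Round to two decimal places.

Row total (Red) = 524; column total (Aa) = 303; grand total N = 1110.
Expected count = (row total × column total) / N = 524 × 303 / 1110 = 143.04.

143.04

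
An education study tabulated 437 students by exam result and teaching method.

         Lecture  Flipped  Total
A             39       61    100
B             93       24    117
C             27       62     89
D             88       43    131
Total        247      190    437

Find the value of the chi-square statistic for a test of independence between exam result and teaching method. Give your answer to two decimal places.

Grand total N = 437.
Expected counts (row total × column total / N):
  A, Lecture: 100×247/437 = 56.5217
  A, Flipped: 100×190/437 = 43.4783
  B, Lecture: 117×247/437 = 66.1304
  B, Flipped: 117×190/437 = 50.8696
  C, Lecture: 89×247/437 = 50.3043
  C, Flipped: 89×190/437 = 38.6957
  D, Lecture: 131×247/437 = 74.0435
  D, Flipped: 131×190/437 = 56.9565
Contributions (O − E)²/E:
  (39 − 56.5217)²/56.5217 = 5.4317
  (61 − 43.4783)²/43.4783 = 7.0612
  (93 − 66.1304)²/66.1304 = 10.9175
  (24 − 50.8696)²/50.8696 = 14.1927
  (27 − 50.3043)²/50.3043 = 10.7961
  (62 − 38.6957)²/38.6957 = 14.0349
  (88 − 74.0435)²/74.0435 = 2.6307
  (43 − 56.9565)²/56.9565 = 3.4199
χ² = 5.4317 + 7.0612 + 10.9175 + 14.1927 + 10.7961 + 14.0349 + 2.6307 + 3.4199 = 68.48

68.48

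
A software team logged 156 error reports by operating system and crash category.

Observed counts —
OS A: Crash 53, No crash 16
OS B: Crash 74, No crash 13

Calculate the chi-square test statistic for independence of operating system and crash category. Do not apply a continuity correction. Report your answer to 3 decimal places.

Row totals: 69, 87. Column totals: 127, 29. Grand total N = 156.
Expected counts (row total × column total / N):
  OS A, Crash: 69×127/156 = 56.1731
  OS A, No crash: 69×29/156 = 12.8269
  OS B, Crash: 87×127/156 = 70.8269
  OS B, No crash: 87×29/156 = 16.1731
Contributions (O − E)²/E:
  (53 − 56.1731)²/56.1731 = 0.1792
  (16 − 12.8269)²/12.8269 = 0.7850
  (74 − 70.8269)²/70.8269 = 0.1422
  (13 − 16.1731)²/16.1731 = 0.6226
χ² = 0.1792 + 0.7850 + 0.1422 + 0.6226 = 1.729

1.729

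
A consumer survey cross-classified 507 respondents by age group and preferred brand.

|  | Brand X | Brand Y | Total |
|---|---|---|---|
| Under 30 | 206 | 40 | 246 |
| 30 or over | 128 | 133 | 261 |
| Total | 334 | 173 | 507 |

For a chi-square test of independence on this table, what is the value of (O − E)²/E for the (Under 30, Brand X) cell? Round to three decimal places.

11.914

Row total (Under 30) = 246; column total (Brand X) = 334; N = 507.
Expected count E = 246 × 334 / 507 = 162.0592.
Contribution = (O − E)²/E = (206 − 162.0592)² / 162.0592 = 11.914.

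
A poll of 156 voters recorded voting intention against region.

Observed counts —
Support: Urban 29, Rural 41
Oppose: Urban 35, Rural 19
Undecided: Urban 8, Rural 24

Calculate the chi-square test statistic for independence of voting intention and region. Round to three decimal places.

13.957

Row totals: 70, 54, 32. Column totals: 72, 84. Grand total N = 156.
Expected counts (row total × column total / N):
  Support, Urban: 70×72/156 = 32.3077
  Support, Rural: 70×84/156 = 37.6923
  Oppose, Urban: 54×72/156 = 24.9231
  Oppose, Rural: 54×84/156 = 29.0769
  Undecided, Urban: 32×72/156 = 14.7692
  Undecided, Rural: 32×84/156 = 17.2308
Contributions (O − E)²/E:
  (29 − 32.3077)²/32.3077 = 0.3386
  (41 − 37.6923)²/37.6923 = 0.2903
  (35 − 24.9231)²/24.9231 = 4.0743
  (19 − 29.0769)²/29.0769 = 3.4923
  (8 − 14.7692)²/14.7692 = 3.1025
  (24 − 17.2308)²/17.2308 = 2.6593
χ² = 0.3386 + 0.2903 + 4.0743 + 3.4923 + 3.1025 + 2.6593 = 13.957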